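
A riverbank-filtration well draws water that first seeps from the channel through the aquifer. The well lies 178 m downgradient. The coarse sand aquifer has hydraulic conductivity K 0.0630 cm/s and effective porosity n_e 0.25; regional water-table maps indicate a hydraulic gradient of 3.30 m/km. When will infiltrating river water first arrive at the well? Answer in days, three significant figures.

248 days

K = 0.0630 cm/s × 864 = 54.43 m/d
Darcy flux q = K·i = 54.43 × 0.0033 = 0.1796 m/d
Seepage velocity v = q / n = 0.1796 / 0.25 = 0.7185 m/d
t = L / v = 178 / 0.7185 = 247.7 d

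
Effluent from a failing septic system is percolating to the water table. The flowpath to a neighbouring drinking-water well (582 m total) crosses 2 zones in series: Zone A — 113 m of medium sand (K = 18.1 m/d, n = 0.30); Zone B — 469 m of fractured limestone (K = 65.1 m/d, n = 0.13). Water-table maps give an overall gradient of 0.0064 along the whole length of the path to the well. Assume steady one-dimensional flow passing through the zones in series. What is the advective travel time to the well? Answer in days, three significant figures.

343 days

Continuity: the same q passes through each zone, so ΔH = q·Σ(L_j/K_j) — the zones act as resistances in series.
Σ(L/K) = 113/18.1 + 469/65.1 = 6.243 + 7.204 = 13.45 d
K_eq = L_total / Σ(L/K) = 582 / 13.45 = 43.28 m/d
q = K_eq · i = 43.28 × 0.0064 = 0.2770 m/d (same in every zone)
Zone A: v = q/n = 0.2770/0.30 = 0.9233 m/d → t_A = 113/0.9233 = 122.4 d
Zone B: v = q/n = 0.2770/0.13 = 2.131 m/d → t_B = 469/2.131 = 220.1 d
Total t = 122.4 + 220.1 = 342.5 d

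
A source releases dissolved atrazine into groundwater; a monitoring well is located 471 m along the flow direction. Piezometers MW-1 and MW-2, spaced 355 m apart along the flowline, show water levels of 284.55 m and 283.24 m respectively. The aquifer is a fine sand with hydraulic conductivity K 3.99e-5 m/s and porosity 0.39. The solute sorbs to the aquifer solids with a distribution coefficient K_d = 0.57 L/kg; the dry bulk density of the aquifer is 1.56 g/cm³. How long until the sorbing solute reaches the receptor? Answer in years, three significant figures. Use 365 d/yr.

130 years

Hydraulic gradient i = (284.55 − 283.24) / 355 = 1.31 / 355 = 0.003690
K = 3.99e-5 m/s × 86400 s/d = 3.447 m/d
q = Ki = 3.447 × 0.003690 = 0.01272 m/d
Seepage velocity v = q / n = 0.01272 / 0.39 = 0.03262 m/d
Retardation R = 1 + ρ_b·K_d/n = 1 + 1.56×0.57/0.39 = 3.280
Contaminant velocity v_c = v/R = 0.03262/3.280 = 0.009945 m/d
t = L/v_c = 471/0.009945 = 47360 d
   = 47360/365 = 130 yr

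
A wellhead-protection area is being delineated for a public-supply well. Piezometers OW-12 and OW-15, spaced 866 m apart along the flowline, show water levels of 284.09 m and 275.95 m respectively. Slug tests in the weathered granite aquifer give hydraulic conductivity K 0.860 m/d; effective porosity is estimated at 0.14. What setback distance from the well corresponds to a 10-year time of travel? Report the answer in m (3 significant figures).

Hydraulic gradient i = (284.09 − 275.95) / 866 = 8.14 / 866 = 0.009400
Specific discharge q = 0.860 × 0.009400 = 0.008084 m/d
v = Ki/n = 0.860·0.009400/0.14 = 0.05774 m/d
T = 10 yr × 365 = 3650 d
L = v × T = 0.05774 × 3650 = 210.8 m

211 m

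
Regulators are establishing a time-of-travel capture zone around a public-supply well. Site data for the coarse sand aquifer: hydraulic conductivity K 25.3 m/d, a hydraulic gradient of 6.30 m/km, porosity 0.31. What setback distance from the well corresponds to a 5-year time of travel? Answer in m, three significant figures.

q = Ki = 25.3 × 0.0063 = 0.1594 m/d
Seepage velocity v = q / n = 0.1594 / 0.31 = 0.5142 m/d
T = 5 yr × 365 = 1825 d
L = v × T = 0.5142 × 1825 = 938.3 m

938 m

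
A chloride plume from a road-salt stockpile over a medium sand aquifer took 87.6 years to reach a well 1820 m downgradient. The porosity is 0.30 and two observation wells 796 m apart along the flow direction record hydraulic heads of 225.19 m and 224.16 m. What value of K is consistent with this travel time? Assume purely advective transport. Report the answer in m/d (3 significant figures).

Hydraulic gradient i = (225.19 − 224.16) / 796 = 1.03 / 796 = 0.001294
t = 87.6 years = 31970 d
v = L / t = 1820 / 31970 = 0.05692 m/d
K = v · n / i = 0.05692 × 0.30 / 0.001294 = 13.2 m/d

13.2 m/d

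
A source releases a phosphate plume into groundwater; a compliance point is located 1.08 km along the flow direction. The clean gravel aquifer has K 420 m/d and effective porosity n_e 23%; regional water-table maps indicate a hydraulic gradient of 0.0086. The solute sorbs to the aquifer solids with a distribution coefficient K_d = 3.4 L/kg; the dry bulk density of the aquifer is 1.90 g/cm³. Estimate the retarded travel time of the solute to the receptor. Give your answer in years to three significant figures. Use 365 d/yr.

Darcy flux q = K·i = 420 × 0.0086 = 3.612 m/d
v = Ki/n = 420·0.0086/0.23 = 15.70 m/d
Retardation R = 1 + ρ_b·K_d/n = 1 + 1.90×3.4/0.23 = 29.09
Contaminant velocity v_c = v/R = 15.70/29.09 = 0.5399 m/d
L = 1.08 km = 1080 m
t = L/v_c = 1080/0.5399 = 2000 d
   = 2000/365 = 5.48 yr

5.48 years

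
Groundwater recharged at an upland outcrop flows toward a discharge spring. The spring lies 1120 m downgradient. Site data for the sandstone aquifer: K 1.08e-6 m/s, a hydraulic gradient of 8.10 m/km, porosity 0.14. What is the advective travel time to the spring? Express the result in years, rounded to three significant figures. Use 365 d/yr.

568 years

K = 1.08e-6 m/s × 86400 s/d = 0.09331 m/d
Specific discharge q = 0.09331 × 0.0081 = 7.558e-4 m/d
v_s = q/n_e = 7.558e-4/0.14 = 0.005399 m/d
t = L / v = 1120 / 0.005399 = 207500 d
   = 207500 / 365 = 568 yr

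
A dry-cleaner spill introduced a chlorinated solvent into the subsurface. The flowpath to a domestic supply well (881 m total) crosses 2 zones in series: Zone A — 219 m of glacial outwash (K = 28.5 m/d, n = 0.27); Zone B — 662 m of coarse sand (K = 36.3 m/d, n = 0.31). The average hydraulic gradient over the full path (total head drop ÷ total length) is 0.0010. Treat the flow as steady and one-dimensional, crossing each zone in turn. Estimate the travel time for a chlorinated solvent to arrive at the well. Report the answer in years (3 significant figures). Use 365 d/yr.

For zones in series the flux q is common to all zones; the equivalent conductivity is the harmonic (thickness-weighted) mean, K_eq = L_total / Σ(L_j/K_j).
Σ(L/K) = 219/28.5 + 662/36.3 = 7.684 + 18.24 = 25.92 d
K_eq = L_total / Σ(L/K) = 881 / 25.92 = 33.99 m/d
q = K_eq · i = 33.99 × 0.0010 = 0.03399 m/d (same in every zone)
Zone A: v = q/n = 0.03399/0.27 = 0.1259 m/d → t_A = 219/0.1259 = 1740 d
Zone B: v = q/n = 0.03399/0.31 = 0.1096 m/d → t_B = 662/0.1096 = 6038 d
Total t = 1740 + 6038 = 7778 d
   = 7778 / 365 = 21.3 yr

21.3 years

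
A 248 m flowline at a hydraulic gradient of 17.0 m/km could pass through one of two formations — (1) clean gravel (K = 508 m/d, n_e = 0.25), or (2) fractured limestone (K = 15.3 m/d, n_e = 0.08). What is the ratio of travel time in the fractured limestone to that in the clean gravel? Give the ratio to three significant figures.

10.6

Unit 1 (clean gravel): v = 508×0.017/0.25 = 34.54 m/d, t = 248/34.54 = 7.179 d
Unit 2 (fractured limestone): v = 15.3×0.017/0.08 = 3.251 m/d, t = 248/3.251 = 76.28 d
t(fractured limestone) / t(clean gravel) = 76.28/7.179 = 10.6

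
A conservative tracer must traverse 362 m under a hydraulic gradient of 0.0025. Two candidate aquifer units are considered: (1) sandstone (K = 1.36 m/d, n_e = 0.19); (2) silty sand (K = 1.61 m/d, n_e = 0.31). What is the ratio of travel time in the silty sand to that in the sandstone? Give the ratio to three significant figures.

Unit 1 (sandstone): v = 1.36×0.0025/0.19 = 0.01789 m/d, t = 362/0.01789 = 20230 d
Unit 2 (silty sand): v = 1.61×0.0025/0.31 = 0.01298 m/d, t = 362/0.01298 = 27880 d
t(silty sand) / t(sandstone) = 27880/20230 = 1.38

1.38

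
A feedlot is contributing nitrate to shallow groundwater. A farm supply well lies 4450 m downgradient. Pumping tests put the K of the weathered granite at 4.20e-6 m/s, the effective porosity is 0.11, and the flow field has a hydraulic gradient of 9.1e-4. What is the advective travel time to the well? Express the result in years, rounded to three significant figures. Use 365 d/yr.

4060 years

K = 4.20e-6 m/s × 86400 s/d = 0.3629 m/d
q = Ki = 0.3629 × 9.1e-4 = 3.302e-4 m/d
Average linear velocity = 3.302e-4 / 0.11 = 0.003002 m/d
t = L / v = 4450 / 0.003002 = 1.482e6 d
   = 1.482e6 / 365 = 4060 yr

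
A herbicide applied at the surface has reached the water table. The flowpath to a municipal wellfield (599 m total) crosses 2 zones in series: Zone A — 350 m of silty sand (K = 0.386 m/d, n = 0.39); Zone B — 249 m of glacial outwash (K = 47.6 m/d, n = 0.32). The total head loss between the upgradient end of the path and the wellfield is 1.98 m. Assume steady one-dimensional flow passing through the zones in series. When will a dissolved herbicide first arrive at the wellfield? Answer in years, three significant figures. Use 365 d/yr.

Steady 1-D flow in series ⇒ the Darcy flux q is identical in every zone and the zone head losses add (resistances L/K in series).
Σ(L/K) = 350/0.386 + 249/47.6 = 906.7 + 5.231 = 912.0 d
q = ΔH / Σ(L/K) = 1.98 / 912.0 = 0.002171 m/d (same in every zone)
Zone A: v = q/n = 0.002171/0.39 = 0.005567 m/d → t_A = 350/0.005567 = 62870 d
Zone B: v = q/n = 0.002171/0.32 = 0.006785 m/d → t_B = 249/0.006785 = 36700 d
Total t = 62870 + 36700 = 99570 d
   = 99570 / 365 = 273 yr

273 years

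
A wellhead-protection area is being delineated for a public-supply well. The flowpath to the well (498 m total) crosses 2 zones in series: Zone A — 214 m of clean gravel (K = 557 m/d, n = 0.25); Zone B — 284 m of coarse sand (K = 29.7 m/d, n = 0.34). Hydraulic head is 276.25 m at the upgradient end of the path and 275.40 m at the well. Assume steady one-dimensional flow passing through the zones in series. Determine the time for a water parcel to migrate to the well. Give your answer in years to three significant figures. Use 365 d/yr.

Total head drop ΔH = 276.25 − 275.40 = 0.85 m
Continuity: the same q passes through each zone, so ΔH = q·Σ(L_j/K_j) — the zones act as resistances in series.
Σ(L/K) = 214/557 + 284/29.7 = 0.3842 + 9.562 = 9.946 d
q = ΔH / Σ(L/K) = 0.85 / 9.946 = 0.08546 m/d (same in every zone)
Zone A: v = q/n = 0.08546/0.25 = 0.3418 m/d → t_A = 214/0.3418 = 626.0 d
Zone B: v = q/n = 0.08546/0.34 = 0.2513 m/d → t_B = 284/0.2513 = 1130 d
Total t = 626.0 + 1130 = 1756 d
   = 1756 / 365 = 4.81 yr

4.81 years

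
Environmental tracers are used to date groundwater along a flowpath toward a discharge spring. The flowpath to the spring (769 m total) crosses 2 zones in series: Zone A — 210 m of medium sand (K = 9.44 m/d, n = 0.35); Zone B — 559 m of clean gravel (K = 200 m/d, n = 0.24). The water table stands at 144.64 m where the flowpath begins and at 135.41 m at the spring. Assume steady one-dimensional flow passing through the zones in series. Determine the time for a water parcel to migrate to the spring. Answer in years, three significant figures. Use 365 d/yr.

1.54 years

Total head drop ΔH = 144.64 − 135.41 = 9.23 m
Continuity: the same q passes through each zone, so ΔH = q·Σ(L_j/K_j) — the zones act as resistances in series.
Σ(L/K) = 210/9.44 + 559/200 = 22.25 + 2.795 = 25.04 d
q = ΔH / Σ(L/K) = 9.23 / 25.04 = 0.3686 m/d (same in every zone)
Zone A: v = q/n = 0.3686/0.35 = 1.053 m/d → t_A = 210/1.053 = 199.4 d
Zone B: v = q/n = 0.3686/0.24 = 1.536 m/d → t_B = 559/1.536 = 364.0 d
Total t = 199.4 + 364.0 = 563.4 d
   = 563.4 / 365 = 1.54 yr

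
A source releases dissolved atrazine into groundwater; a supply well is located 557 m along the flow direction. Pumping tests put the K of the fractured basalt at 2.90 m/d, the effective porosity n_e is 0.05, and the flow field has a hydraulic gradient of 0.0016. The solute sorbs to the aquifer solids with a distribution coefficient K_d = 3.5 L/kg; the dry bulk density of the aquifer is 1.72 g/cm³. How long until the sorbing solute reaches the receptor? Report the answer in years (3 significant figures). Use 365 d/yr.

Specific discharge q = 2.90 × 0.0016 = 0.004640 m/d
Seepage velocity v = q / n = 0.004640 / 0.05 = 0.09280 m/d
Retardation R = 1 + ρ_b·K_d/n = 1 + 1.72×3.5/0.05 = 121.4
Contaminant velocity v_c = v/R = 0.09280/121.4 = 7.644e-4 m/d
t = L/v_c = 557/7.644e-4 = 728700 d
   = 728700/365 = 2000 yr

2000 years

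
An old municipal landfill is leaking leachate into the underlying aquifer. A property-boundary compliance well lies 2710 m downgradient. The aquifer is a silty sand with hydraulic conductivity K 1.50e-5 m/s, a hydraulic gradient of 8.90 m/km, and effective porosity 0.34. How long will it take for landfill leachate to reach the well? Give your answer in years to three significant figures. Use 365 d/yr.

219 years

K = 1.50e-5 m/s × 86400 s/d = 1.296 m/d
q = Ki = 1.296 × 0.0089 = 0.01153 m/d
Seepage velocity v = q / n = 0.01153 / 0.34 = 0.03392 m/d
t = L / v = 2710 / 0.03392 = 79880 d
   = 79880 / 365 = 219 yr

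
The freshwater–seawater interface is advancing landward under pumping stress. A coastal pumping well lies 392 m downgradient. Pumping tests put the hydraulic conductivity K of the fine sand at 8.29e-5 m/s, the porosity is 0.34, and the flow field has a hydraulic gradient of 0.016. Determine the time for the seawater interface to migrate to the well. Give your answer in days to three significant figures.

K = 8.29e-5 m/s × 86400 s/d = 7.163 m/d
q = Ki = 7.163 × 0.016 = 0.1146 m/d
Seepage velocity v = q / n = 0.1146 / 0.34 = 0.3371 m/d
t = L / v = 392 / 0.3371 = 1163 d

1160 days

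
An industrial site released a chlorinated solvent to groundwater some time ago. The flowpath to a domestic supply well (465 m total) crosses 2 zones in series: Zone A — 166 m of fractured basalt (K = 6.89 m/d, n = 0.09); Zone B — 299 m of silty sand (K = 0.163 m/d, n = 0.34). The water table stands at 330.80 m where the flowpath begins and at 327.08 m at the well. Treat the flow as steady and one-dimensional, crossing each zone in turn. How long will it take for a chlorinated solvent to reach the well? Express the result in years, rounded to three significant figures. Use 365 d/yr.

Total head drop ΔH = 330.80 − 327.08 = 3.72 m
Steady 1-D flow in series ⇒ the Darcy flux q is identical in every zone and the zone head losses add (resistances L/K in series).
Σ(L/K) = 166/6.89 + 299/0.163 = 24.09 + 1834 = 1858 d
q = ΔH / Σ(L/K) = 3.72 / 1858 = 0.002002 m/d (same in every zone)
Zone A: v = q/n = 0.002002/0.09 = 0.02224 m/d → t_A = 166/0.02224 = 7464 d
Zone B: v = q/n = 0.002002/0.34 = 0.005887 m/d → t_B = 299/0.005887 = 50790 d
Total t = 7464 + 50790 = 58250 d
   = 58250 / 365 = 160 yr

160 years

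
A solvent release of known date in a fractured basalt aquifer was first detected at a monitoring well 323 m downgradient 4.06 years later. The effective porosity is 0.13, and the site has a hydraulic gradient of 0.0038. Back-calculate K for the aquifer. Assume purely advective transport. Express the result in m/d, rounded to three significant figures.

t = 4.06 years = 1482 d
v = L / t = 323 / 1482 = 0.2180 m/d
K = v · n / i = 0.2180 × 0.13 / 0.0038 = 7.46 m/d

7.46 m/d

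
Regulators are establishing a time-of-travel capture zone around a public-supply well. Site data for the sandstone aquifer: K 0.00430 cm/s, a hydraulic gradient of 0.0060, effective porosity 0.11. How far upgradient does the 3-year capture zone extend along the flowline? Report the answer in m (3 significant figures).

222 m

K = 0.00430 cm/s × 864 = 3.715 m/d
Specific discharge q = 3.715 × 0.0060 = 0.02229 m/d
Average linear velocity = 0.02229 / 0.11 = 0.2026 m/d
T = 3 yr × 365 = 1095 d
L = v × T = 0.2026 × 1095 = 221.9 m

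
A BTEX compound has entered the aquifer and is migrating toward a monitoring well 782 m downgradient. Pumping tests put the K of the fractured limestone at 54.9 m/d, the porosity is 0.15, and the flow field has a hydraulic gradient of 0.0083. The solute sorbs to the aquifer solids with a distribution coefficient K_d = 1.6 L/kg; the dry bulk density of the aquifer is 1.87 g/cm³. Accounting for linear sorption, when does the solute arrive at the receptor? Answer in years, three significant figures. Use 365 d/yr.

q = Ki = 54.9 × 0.0083 = 0.4557 m/d
v_s = q/n_e = 0.4557/0.15 = 3.038 m/d
Retardation R = 1 + ρ_b·K_d/n = 1 + 1.87×1.6/0.15 = 20.95
Contaminant velocity v_c = v/R = 3.038/20.95 = 0.1450 m/d
t = L/v_c = 782/0.1450 = 5392 d
   = 5392/365 = 14.8 yr

14.8 years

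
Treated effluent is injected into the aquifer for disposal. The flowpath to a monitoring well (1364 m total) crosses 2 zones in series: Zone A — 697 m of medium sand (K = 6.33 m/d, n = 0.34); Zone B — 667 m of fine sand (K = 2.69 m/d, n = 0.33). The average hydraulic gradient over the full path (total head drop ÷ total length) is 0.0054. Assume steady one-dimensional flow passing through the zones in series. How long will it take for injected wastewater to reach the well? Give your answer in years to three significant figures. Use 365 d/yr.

60.9 years

Continuity: the same q passes through each zone, so ΔH = q·Σ(L_j/K_j) — the zones act as resistances in series.
Σ(L/K) = 697/6.33 + 667/2.69 = 110.1 + 248.0 = 358.1 d
K_eq = L_total / Σ(L/K) = 1364 / 358.1 = 3.809 m/d
q = K_eq · i = 3.809 × 0.0054 = 0.02057 m/d (same in every zone)
Zone A: v = q/n = 0.02057/0.34 = 0.06050 m/d → t_A = 697/0.06050 = 11520 d
Zone B: v = q/n = 0.02057/0.33 = 0.06233 m/d → t_B = 667/0.06233 = 10700 d
Total t = 11520 + 10700 = 22220 d
   = 22220 / 365 = 60.9 yr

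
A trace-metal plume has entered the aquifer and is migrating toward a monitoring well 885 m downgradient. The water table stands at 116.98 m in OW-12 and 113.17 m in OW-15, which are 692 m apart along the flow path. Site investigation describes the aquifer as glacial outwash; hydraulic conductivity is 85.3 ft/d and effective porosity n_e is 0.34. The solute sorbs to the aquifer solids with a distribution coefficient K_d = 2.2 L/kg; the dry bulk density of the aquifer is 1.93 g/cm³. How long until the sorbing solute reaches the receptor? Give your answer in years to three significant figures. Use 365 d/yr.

Hydraulic gradient i = (116.98 − 113.17) / 692 = 3.81 / 692 = 0.005506
K = 85.3 ft/d × 0.3048 = 26.00 m/d
Darcy flux q = K·i = 26.00 × 0.005506 = 0.1431 m/d
Average linear velocity = 0.1431 / 0.34 = 0.4210 m/d
Retardation R = 1 + ρ_b·K_d/n = 1 + 1.93×2.2/0.34 = 13.49
Contaminant velocity v_c = v/R = 0.4210/13.49 = 0.03121 m/d
t = L/v_c = 885/0.03121 = 28350 d
   = 28350/365 = 77.7 yr

77.7 years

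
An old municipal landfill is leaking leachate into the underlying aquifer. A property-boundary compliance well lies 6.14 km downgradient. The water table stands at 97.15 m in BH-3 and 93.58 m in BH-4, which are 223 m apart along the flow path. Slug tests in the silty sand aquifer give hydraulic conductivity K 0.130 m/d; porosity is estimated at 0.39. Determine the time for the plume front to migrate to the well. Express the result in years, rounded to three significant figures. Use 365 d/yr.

3150 years

Hydraulic gradient i = (97.15 − 93.58) / 223 = 3.57 / 223 = 0.01601
q = Ki = 0.130 × 0.01601 = 0.002081 m/d
v_s = q/n_e = 0.002081/0.39 = 0.005336 m/d
L = 6.14 km = 6140 m
t = L / v = 6140 / 0.005336 = 1.151e6 d
   = 1.151e6 / 365 = 3150 yr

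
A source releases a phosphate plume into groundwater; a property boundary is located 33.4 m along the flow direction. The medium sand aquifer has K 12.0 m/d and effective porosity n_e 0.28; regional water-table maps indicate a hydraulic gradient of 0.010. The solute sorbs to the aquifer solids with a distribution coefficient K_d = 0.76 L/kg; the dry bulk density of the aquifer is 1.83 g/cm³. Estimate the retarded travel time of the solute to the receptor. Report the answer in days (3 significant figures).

Specific discharge q = 12.0 × 0.010 = 0.1200 m/d
v = Ki/n = 12.0·0.010/0.28 = 0.4286 m/d
Retardation R = 1 + ρ_b·K_d/n = 1 + 1.83×0.76/0.28 = 5.967
Contaminant velocity v_c = v/R = 0.4286/5.967 = 0.07182 m/d
t = L/v_c = 33.4/0.07182 = 465.0 d

465 days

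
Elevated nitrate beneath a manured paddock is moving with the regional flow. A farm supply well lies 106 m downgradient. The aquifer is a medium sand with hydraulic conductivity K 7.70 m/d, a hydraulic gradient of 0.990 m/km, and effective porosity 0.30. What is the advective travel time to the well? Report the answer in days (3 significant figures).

4170 days

q = Ki = 7.70 × 9.9e-4 = 0.007623 m/d
Average linear velocity = 0.007623 / 0.30 = 0.02541 m/d
t = L / v = 106 / 0.02541 = 4172 d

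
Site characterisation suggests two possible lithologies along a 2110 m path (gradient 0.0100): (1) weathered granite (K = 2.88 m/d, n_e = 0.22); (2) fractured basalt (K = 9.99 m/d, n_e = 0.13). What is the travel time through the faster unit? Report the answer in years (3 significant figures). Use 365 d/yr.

Unit 1 (weathered granite): v = 2.88×0.010/0.22 = 0.1309 m/d, t = 2110/0.1309 = 16120 d
Unit 2 (fractured basalt): v = 9.99×0.010/0.13 = 0.7685 m/d, t = 2110/0.7685 = 2746 d
Faster: 2746 d / 365 = 7.52 yr

7.52 years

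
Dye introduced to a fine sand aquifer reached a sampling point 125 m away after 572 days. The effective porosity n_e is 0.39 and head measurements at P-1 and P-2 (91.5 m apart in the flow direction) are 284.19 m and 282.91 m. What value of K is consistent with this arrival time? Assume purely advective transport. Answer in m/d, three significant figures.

Hydraulic gradient i = (284.19 − 282.91) / 91.5 = 1.28 / 91.5 = 0.01399
v = L / t = 125 / 572 = 0.2185 m/d
K = v · n / i = 0.2185 × 0.39 / 0.01399 = 6.09 m/d

6.09 m/d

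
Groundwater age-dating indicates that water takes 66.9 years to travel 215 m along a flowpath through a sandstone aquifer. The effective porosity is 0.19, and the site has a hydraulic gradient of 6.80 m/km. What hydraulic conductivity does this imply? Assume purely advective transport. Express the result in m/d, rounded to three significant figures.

0.246 m/d

t = 66.9 years = 24420 d
v = L / t = 215 / 24420 = 0.008805 m/d
K = v · n / i = 0.008805 × 0.19 / 0.0068 = 0.246 m/d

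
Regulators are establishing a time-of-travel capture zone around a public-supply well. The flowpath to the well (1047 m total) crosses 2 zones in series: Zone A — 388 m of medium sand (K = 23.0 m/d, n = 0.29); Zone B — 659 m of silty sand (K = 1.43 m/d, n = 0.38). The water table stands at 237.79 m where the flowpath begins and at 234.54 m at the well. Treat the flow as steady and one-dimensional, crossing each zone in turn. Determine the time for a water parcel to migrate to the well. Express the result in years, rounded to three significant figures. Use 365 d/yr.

Total head drop ΔH = 237.79 − 234.54 = 3.25 m
Continuity: the same q passes through each zone, so ΔH = q·Σ(L_j/K_j) — the zones act as resistances in series.
Σ(L/K) = 388/23.0 + 659/1.43 = 16.87 + 460.8 = 477.7 d
q = ΔH / Σ(L/K) = 3.25 / 477.7 = 0.006803 m/d (same in every zone)
Zone A: v = q/n = 0.006803/0.29 = 0.02346 m/d → t_A = 388/0.02346 = 16540 d
Zone B: v = q/n = 0.006803/0.38 = 0.01790 m/d → t_B = 659/0.01790 = 36810 d
Total t = 16540 + 36810 = 53350 d
   = 53350 / 365 = 146 yr

146 years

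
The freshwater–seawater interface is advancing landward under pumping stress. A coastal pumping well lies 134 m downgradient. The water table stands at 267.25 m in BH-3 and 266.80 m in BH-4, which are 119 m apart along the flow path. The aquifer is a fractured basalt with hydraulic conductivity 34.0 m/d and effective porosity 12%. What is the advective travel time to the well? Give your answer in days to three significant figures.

125 days

Hydraulic gradient i = (267.25 − 266.80) / 119 = 0.45 / 119 = 0.003782
Specific discharge q = 34.0 × 0.003782 = 0.1286 m/d
v_s = q/n_e = 0.1286/0.12 = 1.071 m/d
t = L / v = 134 / 1.071 = 125.1 d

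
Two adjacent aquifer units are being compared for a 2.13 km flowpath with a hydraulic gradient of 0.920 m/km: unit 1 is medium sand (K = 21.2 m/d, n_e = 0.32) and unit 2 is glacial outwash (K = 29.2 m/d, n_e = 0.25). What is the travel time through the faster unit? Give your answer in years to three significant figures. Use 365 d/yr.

54.3 years

Unit 1 (medium sand): v = 21.2×9.2e-4/0.32 = 0.06095 m/d, t = 2130/0.06095 = 34950 d
Unit 2 (glacial outwash): v = 29.2×9.2e-4/0.25 = 0.1075 m/d, t = 2130/0.1075 = 19820 d
Faster: 19820 d / 365 = 54.3 yr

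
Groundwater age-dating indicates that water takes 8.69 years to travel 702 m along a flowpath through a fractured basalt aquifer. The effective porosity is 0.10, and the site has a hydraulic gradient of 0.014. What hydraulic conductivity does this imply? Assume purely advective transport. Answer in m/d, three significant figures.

1.58 m/d

t = 8.69 years = 3172 d
v = L / t = 702 / 3172 = 0.2213 m/d
K = v · n / i = 0.2213 × 0.10 / 0.014 = 1.58 m/d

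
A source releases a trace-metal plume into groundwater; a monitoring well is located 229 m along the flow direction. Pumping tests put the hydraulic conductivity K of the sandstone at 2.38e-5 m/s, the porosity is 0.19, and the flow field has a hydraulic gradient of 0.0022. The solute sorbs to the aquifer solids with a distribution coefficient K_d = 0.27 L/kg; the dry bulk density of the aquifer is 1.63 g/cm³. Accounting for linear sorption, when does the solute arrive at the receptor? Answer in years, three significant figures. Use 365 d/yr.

K = 2.38e-5 m/s × 86400 s/d = 2.056 m/d
q = Ki = 2.056 × 0.0022 = 0.004524 m/d
Seepage velocity v = q / n = 0.004524 / 0.19 = 0.02381 m/d
Retardation R = 1 + ρ_b·K_d/n = 1 + 1.63×0.27/0.19 = 3.316
Contaminant velocity v_c = v/R = 0.02381/3.316 = 0.007180 m/d
t = L/v_c = 229/0.007180 = 31900 d
   = 31900/365 = 87.4 yr

87.4 years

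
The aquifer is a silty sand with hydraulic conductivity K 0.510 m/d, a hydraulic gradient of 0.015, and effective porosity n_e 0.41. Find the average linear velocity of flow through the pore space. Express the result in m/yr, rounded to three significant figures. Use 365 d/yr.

6.81 m/yr

Darcy flux q = K·i = 0.510 × 0.015 = 0.007650 m/d
v_s = q/n_e = 0.007650/0.41 = 0.01866 m/d
   = 0.01866 × 365 = 6.81 m/yr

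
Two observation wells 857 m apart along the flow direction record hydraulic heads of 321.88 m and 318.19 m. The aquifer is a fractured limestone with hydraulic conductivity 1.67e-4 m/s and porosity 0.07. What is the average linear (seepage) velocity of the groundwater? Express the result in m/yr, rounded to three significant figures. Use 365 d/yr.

Hydraulic gradient i = (321.88 − 318.19) / 857 = 3.69 / 857 = 0.004306
K = 1.67e-4 m/s × 86400 s/d = 14.43 m/d
Specific discharge q = 14.43 × 0.004306 = 0.06213 m/d
v = Ki/n = 14.43·0.004306/0.07 = 0.8875 m/d
   = 0.8875 × 365 = 324 m/yr

324 m/yr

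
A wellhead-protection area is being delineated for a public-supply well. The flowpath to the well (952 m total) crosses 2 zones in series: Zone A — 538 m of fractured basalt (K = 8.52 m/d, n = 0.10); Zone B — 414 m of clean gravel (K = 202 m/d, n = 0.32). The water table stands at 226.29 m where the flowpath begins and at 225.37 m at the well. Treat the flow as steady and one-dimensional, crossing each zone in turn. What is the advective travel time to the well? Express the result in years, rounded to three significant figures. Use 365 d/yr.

Total head drop ΔH = 226.29 − 225.37 = 0.92 m
Continuity: the same q passes through each zone, so ΔH = q·Σ(L_j/K_j) — the zones act as resistances in series.
Σ(L/K) = 538/8.52 + 414/202 = 63.15 + 2.050 = 65.20 d
q = ΔH / Σ(L/K) = 0.92 / 65.20 = 0.01411 m/d (same in every zone)
Zone A: v = q/n = 0.01411/0.10 = 0.1411 m/d → t_A = 538/0.1411 = 3812 d
Zone B: v = q/n = 0.01411/0.32 = 0.04410 m/d → t_B = 414/0.04410 = 9388 d
Total t = 3812 + 9388 = 13200 d
   = 13200 / 365 = 36.2 yr

36.2 years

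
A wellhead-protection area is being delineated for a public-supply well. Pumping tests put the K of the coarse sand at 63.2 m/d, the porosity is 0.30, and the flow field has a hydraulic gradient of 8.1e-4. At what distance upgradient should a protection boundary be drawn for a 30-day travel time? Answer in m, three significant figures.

5.12 m

Darcy flux q = K·i = 63.2 × 8.1e-4 = 0.05119 m/d
Seepage velocity v = q / n = 0.05119 / 0.30 = 0.1706 m/d
L = v × T = 0.1706 × 30 = 5.119 m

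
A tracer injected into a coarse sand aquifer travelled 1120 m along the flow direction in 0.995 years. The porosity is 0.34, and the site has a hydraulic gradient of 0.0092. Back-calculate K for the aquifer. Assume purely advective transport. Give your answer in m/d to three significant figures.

t = 0.995 years = 363.2 d
v = L / t = 1120 / 363.2 = 3.084 m/d
K = v · n / i = 3.084 × 0.34 / 0.0092 = 114 m/d

114 m/d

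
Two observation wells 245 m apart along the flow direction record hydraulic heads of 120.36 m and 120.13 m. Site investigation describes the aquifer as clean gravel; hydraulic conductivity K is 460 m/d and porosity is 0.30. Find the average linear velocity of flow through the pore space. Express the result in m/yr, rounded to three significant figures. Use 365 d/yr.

525 m/yr

Hydraulic gradient i = (120.36 − 120.13) / 245 = 0.23 / 245 = 9.388e-4
q = Ki = 460 × 9.388e-4 = 0.4318 m/d
v = Ki/n = 460·9.388e-4/0.30 = 1.439 m/d
   = 1.439 × 365 = 525 m/yr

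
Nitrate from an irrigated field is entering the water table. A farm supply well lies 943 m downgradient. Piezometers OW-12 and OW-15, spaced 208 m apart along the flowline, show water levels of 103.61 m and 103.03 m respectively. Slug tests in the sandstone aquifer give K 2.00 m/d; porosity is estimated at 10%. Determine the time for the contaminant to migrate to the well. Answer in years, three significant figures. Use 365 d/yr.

46.3 years

Hydraulic gradient i = (103.61 − 103.03) / 208 = 0.58 / 208 = 0.002788
q = Ki = 2.00 × 0.002788 = 0.005577 m/d
Average linear velocity = 0.005577 / 0.10 = 0.05577 m/d
t = L / v = 943 / 0.05577 = 16910 d
   = 16910 / 365 = 46.3 yr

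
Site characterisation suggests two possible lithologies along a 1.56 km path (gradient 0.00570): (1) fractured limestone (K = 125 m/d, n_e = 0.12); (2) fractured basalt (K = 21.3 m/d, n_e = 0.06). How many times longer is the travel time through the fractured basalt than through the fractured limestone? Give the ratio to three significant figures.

2.93

Unit 1 (fractured limestone): v = 125×0.0057/0.12 = 5.938 m/d, t = 1560/5.938 = 262.7 d
Unit 2 (fractured basalt): v = 21.3×0.0057/0.06 = 2.024 m/d, t = 1560/2.024 = 770.9 d
t(fractured basalt) / t(fractured limestone) = 770.9/262.7 = 2.93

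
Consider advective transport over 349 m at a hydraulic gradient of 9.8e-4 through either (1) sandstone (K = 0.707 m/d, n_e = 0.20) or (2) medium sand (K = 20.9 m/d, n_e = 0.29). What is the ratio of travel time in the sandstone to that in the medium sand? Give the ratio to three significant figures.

20.4

Unit 1 (sandstone): v = 0.707×9.8e-4/0.20 = 0.003464 m/d, t = 349/0.003464 = 100700 d
Unit 2 (medium sand): v = 20.9×9.8e-4/0.29 = 0.07063 m/d, t = 349/0.07063 = 4941 d
t(sandstone) / t(medium sand) = 100700/4941 = 20.4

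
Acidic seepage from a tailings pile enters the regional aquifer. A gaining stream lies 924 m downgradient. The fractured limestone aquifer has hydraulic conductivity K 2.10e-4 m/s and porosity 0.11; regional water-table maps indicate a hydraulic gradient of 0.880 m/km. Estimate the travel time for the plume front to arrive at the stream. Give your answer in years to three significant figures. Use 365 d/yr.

K = 2.10e-4 m/s × 86400 s/d = 18.14 m/d
Specific discharge q = 18.14 × 8.8e-4 = 0.01597 m/d
v = Ki/n = 18.14·8.8e-4/0.11 = 0.1452 m/d
t = L / v = 924 / 0.1452 = 6366 d
   = 6366 / 365 = 17.4 yr

17.4 years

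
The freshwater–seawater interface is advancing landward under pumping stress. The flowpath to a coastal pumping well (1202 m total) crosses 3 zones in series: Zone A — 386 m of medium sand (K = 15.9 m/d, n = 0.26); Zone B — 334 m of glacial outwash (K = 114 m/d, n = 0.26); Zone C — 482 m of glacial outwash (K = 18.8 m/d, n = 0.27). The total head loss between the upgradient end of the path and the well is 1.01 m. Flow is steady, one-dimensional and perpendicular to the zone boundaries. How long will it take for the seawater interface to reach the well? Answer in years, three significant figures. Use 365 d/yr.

Steady 1-D flow in series ⇒ the Darcy flux q is identical in every zone and the zone head losses add (resistances L/K in series).
Σ(L/K) = 386/15.9 + 334/114 + 482/18.8 = 24.28 + 2.930 + 25.64 = 52.84 d
q = ΔH / Σ(L/K) = 1.01 / 52.84 = 0.01911 m/d (same in every zone)
Zone A: v = q/n = 0.01911/0.26 = 0.07351 m/d → t_A = 386/0.07351 = 5251 d
Zone B: v = q/n = 0.01911/0.26 = 0.07351 m/d → t_B = 334/0.07351 = 4544 d
Zone C: v = q/n = 0.01911/0.27 = 0.07079 m/d → t_C = 482/0.07079 = 6809 d
Total t = 5251 + 4544 + 6809 = 16600 d
   = 16600 / 365 = 45.5 yr

45.5 years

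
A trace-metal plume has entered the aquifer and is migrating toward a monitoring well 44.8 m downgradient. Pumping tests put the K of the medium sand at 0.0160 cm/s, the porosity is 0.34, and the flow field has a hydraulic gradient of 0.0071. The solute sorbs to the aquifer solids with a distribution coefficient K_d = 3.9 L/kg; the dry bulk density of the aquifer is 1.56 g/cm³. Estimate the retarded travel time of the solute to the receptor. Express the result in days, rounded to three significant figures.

K = 0.0160 cm/s × 864 = 13.82 m/d
q = Ki = 13.82 × 0.0071 = 0.09815 m/d
Average linear velocity = 0.09815 / 0.34 = 0.2887 m/d
Retardation R = 1 + ρ_b·K_d/n = 1 + 1.56×3.9/0.34 = 18.89
Contaminant velocity v_c = v/R = 0.2887/18.89 = 0.01528 m/d
t = L/v_c = 44.8/0.01528 = 2932 d

2930 days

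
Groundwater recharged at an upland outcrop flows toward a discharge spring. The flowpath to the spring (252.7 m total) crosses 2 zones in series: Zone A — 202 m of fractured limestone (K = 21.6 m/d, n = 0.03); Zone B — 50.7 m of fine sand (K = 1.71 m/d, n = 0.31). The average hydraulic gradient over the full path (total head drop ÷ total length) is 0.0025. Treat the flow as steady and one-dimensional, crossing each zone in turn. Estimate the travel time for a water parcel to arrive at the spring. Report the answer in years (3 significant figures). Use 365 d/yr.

For zones in series the flux q is common to all zones; the equivalent conductivity is the harmonic (thickness-weighted) mean, K_eq = L_total / Σ(L_j/K_j).
Σ(L/K) = 202/21.6 + 50.7/1.71 = 9.352 + 29.65 = 39.00 d
K_eq = L_total / Σ(L/K) = 252.7 / 39.00 = 6.479 m/d
q = K_eq · i = 6.479 × 0.0025 = 0.01620 m/d (same in every zone)
Zone A: v = q/n = 0.01620/0.03 = 0.5399 m/d → t_A = 202/0.5399 = 374.1 d
Zone B: v = q/n = 0.01620/0.31 = 0.05225 m/d → t_B = 50.7/0.05225 = 970.3 d
Total t = 374.1 + 970.3 = 1344 d
   = 1344 / 365 = 3.68 yr

3.68 years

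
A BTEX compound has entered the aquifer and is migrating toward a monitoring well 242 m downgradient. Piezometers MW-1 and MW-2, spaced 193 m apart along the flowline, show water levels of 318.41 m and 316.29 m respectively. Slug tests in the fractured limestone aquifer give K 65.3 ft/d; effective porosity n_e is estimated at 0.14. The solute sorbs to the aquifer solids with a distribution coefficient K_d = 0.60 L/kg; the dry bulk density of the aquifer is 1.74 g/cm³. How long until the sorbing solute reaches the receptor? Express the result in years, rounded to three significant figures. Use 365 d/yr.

Hydraulic gradient i = (318.41 − 316.29) / 193 = 2.12 / 193 = 0.01098
K = 65.3 ft/d × 0.3048 = 19.90 m/d
Specific discharge q = 19.90 × 0.01098 = 0.2186 m/d
Seepage velocity v = q / n = 0.2186 / 0.14 = 1.562 m/d
Retardation R = 1 + ρ_b·K_d/n = 1 + 1.74×0.60/0.14 = 8.457
Contaminant velocity v_c = v/R = 1.562/8.457 = 0.1847 m/d
t = L/v_c = 242/0.1847 = 1311 d
   = 1311/365 = 3.59 yr

3.59 years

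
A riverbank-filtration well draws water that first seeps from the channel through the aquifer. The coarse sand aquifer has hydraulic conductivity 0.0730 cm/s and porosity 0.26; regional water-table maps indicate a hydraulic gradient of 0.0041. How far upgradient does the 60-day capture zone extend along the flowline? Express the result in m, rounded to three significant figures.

K = 0.0730 cm/s × 864 = 63.07 m/d
Specific discharge q = 63.07 × 0.0041 = 0.2586 m/d
Average linear velocity = 0.2586 / 0.26 = 0.9946 m/d
L = v × T = 0.9946 × 60 = 59.68 m

59.7 m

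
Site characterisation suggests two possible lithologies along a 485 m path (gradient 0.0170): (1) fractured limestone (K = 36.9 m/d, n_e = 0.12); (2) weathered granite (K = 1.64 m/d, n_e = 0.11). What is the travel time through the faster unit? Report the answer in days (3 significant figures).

92.8 days

Unit 1 (fractured limestone): v = 36.9×0.017/0.12 = 5.228 m/d, t = 485/5.228 = 92.78 d
Unit 2 (weathered granite): v = 1.64×0.017/0.11 = 0.2535 m/d, t = 485/0.2535 = 1914 d
Faster unit: t = 92.8 d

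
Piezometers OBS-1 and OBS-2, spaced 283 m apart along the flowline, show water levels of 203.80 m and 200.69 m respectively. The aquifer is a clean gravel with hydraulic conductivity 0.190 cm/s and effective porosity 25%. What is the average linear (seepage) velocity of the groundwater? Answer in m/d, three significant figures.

Hydraulic gradient i = (203.80 − 200.69) / 283 = 3.11 / 283 = 0.01099
K = 0.190 cm/s × 864 = 164.2 m/d
Specific discharge q = 164.2 × 0.01099 = 1.804 m/d
Seepage velocity v = q / n = 1.804 / 0.25 = 7.216 m/d

7.22 m/d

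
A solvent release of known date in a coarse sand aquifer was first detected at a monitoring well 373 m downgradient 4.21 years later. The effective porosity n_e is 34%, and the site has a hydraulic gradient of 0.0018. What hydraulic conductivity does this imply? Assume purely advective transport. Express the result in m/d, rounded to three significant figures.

t = 4.21 years = 1537 d
v = L / t = 373 / 1537 = 0.2427 m/d
K = v · n / i = 0.2427 × 0.34 / 0.0018 = 45.9 m/d

45.9 m/d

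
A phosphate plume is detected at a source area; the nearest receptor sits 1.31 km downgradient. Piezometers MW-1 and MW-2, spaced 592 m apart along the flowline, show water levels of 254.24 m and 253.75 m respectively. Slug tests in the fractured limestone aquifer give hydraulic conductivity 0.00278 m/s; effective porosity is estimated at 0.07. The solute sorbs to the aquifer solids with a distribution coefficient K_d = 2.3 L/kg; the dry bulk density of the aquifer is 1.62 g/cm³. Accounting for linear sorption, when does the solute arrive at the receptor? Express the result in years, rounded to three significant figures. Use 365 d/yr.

68.5 years

Hydraulic gradient i = (254.24 − 253.75) / 592 = 0.49 / 592 = 8.277e-4
K = 0.00278 m/s × 86400 s/d = 240.2 m/d
Darcy flux q = K·i = 240.2 × 8.277e-4 = 0.1988 m/d
Seepage velocity v = q / n = 0.1988 / 0.07 = 2.840 m/d
Retardation R = 1 + ρ_b·K_d/n = 1 + 1.62×2.3/0.07 = 54.23
Contaminant velocity v_c = v/R = 2.840/54.23 = 0.05237 m/d
L = 1.31 km = 1310 m
t = L/v_c = 1310/0.05237 = 25010 d
   = 25010/365 = 68.5 yr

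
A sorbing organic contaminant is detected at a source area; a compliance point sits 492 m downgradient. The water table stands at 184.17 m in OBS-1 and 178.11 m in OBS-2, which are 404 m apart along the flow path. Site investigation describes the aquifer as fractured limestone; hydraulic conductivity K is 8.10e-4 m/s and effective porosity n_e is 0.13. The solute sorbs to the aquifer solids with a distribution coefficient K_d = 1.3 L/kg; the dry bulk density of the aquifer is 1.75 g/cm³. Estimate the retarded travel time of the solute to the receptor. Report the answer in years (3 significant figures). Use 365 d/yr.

Hydraulic gradient i = (184.17 − 178.11) / 404 = 6.06 / 404 = 0.01500
K = 8.10e-4 m/s × 86400 s/d = 69.98 m/d
Specific discharge q = 69.98 × 0.01500 = 1.050 m/d
v = Ki/n = 69.98·0.01500/0.13 = 8.075 m/d
Retardation R = 1 + ρ_b·K_d/n = 1 + 1.75×1.3/0.13 = 18.50
Contaminant velocity v_c = v/R = 8.075/18.50 = 0.4365 m/d
t = L/v_c = 492/0.4365 = 1127 d
   = 1127/365 = 3.09 yr

3.09 years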